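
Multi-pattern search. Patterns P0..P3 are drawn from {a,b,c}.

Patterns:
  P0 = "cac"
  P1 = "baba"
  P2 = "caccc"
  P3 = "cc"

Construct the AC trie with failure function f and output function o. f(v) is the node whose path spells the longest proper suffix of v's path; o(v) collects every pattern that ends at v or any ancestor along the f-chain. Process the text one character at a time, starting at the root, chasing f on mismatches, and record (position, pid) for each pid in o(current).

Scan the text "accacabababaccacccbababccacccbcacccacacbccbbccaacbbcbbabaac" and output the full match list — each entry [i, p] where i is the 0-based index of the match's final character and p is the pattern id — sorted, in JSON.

Build:
Trie nodes:
  n0 'ε': b→4 c→1
  n1 'c': a→2 c→10
  n2 'ca': c→3
  n3 'cac': c→8  ←P0
  n4 'b': a→5
  n5 'ba': b→6
  n6 'bab': a→7
  n7 'baba': ·  ←P1
  n8 'cacc': c→9
  n9 'caccc': ·  ←P2
  n10 'cc': ·  ←P3

BFS fail/out derivation:
  fail(1) 'c': from fail(0)=0 chase 'c': 0 ⇒ 0;  out=∅∪out(0)=∅
  fail(4) 'b': from fail(0)=0 chase 'b': 0 ⇒ 0;  out=∅∪out(0)=∅
  fail(2) 'ca': from fail(1)=0 chase 'a': 0 ⇒ 0;  out=∅∪out(0)=∅
  fail(5) 'ba': from fail(4)=0 chase 'a': 0 ⇒ 0;  out=∅∪out(0)=∅
  fail(10) 'cc': from fail(1)=0 chase 'c': 0 ⇒ 1;  out={3}∪out(1)={3}
  fail(3) 'cac': from fail(2)=0 chase 'c': 0 ⇒ 1;  out={0}∪out(1)={0}
  fail(6) 'bab': from fail(5)=0 chase 'b': 0 ⇒ 4;  out=∅∪out(4)=∅
  fail(7) 'baba': from fail(6)=4 chase 'a': 4 ⇒ 5;  out={1}∪out(5)={1}
  fail(8) 'cacc': from fail(3)=1 chase 'c': 1 ⇒ 10;  out=∅∪out(10)={3}
  fail(9) 'caccc': from fail(8)=10 chase 'c': 10→1 ⇒ 10;  out={2}∪out(10)={2,3}

Text stream:
i=0 'a': node 0→0
i=1 'c': node 0→1
i=2 'c': node 1→10  emit P3@[1:2]
i=3 'a': node 10→2 ·f
i=4 'c': node 2→3  emit P0@[2:4]
i=5 'a': node 3→2 ·f
i=6 'b': node 2→4 ·f
i=7 'a': node 4→5
i=8 'b': node 5→6
i=9 'a': node 6→7  emit P1@[6:9]
i=10 'b': node 7→6 ·f
i=11 'a': node 6→7  emit P1@[8:11]
i=12 'c': node 7→1 ·f
i=13 'c': node 1→10  emit P3@[12:13]
i=14 'a': node 10→2 ·f
i=15 'c': node 2→3  emit P0@[13:15]
i=16 'c': node 3→8  emit P3@[15:16]
i=17 'c': node 8→9  emit P2@[13:17],P3@[16:17]
i=18 'b': node 9→4 ·f
i=19 'a': node 4→5
i=20 'b': node 5→6
i=21 'a': node 6→7  emit P1@[18:21]
i=22 'b': node 7→6 ·f
i=23 'c': node 6→1 ·f
i=24 'c': node 1→10  emit P3@[23:24]
i=25 'a': node 10→2 ·f
i=26 'c': node 2→3  emit P0@[24:26]
i=27 'c': node 3→8  emit P3@[26:27]
i=28 'c': node 8→9  emit P2@[24:28],P3@[27:28]
i=29 'b': node 9→4 ·f
i=30 'c': node 4→1 ·f
i=31 'a': node 1→2
i=32 'c': node 2→3  emit P0@[30:32]
i=33 'c': node 3→8  emit P3@[32:33]
i=34 'c': node 8→9  emit P2@[30:34],P3@[33:34]
i=35 'a': node 9→2 ·f
i=36 'c': node 2→3  emit P0@[34:36]
i=37 'a': node 3→2 ·f
i=38 'c': node 2→3  emit P0@[36:38]
i=39 'b': node 3→4 ·f
i=40 'c': node 4→1 ·f
i=41 'c': node 1→10  emit P3@[40:41]
i=42 'b': node 10→4 ·f
i=43 'b': node 4→4 ·f
i=44 'c': node 4→1 ·f
i=45 'c': node 1→10  emit P3@[44:45]
i=46 'a': node 10→2 ·f
i=47 'a': node 2→0 ·f
i=48 'c': node 0→1
i=49 'b': node 1→4 ·f
i=50 'b': node 4→4 ·f
i=51 'c': node 4→1 ·f
i=52 'b': node 1→4 ·f
i=53 'b': node 4→4 ·f
i=54 'a': node 4→5
i=55 'b': node 5→6
i=56 'a': node 6→7  emit P1@[53:56]
i=57 'a': node 7→0 ·f
i=58 'c': node 0→1

Matches: [[2,3],[4,0],[9,1],[11,1],[13,3],[15,0],[16,3],[17,2],[17,3],[21,1],[24,3],[26,0],[27,3],[28,2],[28,3],[32,0],[33,3],[34,2],[34,3],[36,0],[38,0],[41,3],[45,3],[56,1]]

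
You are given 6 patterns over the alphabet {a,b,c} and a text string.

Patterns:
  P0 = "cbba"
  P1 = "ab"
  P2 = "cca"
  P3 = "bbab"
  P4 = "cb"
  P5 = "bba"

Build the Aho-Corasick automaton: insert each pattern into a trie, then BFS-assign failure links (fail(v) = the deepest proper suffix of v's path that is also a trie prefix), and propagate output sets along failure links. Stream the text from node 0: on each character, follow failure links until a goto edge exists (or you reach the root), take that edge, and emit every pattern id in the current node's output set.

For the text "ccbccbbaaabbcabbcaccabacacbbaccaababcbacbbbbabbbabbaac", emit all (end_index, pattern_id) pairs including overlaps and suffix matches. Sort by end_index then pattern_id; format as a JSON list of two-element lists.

Build automaton:
Trie nodes:
  n0 'ε': a→5 b→9 c→1
  n1 'c': b→2 c→7
  n2 'cb': b→3  [P4 ends]
  n3 'cbb': a→4
  n4 'cbba': ·  [P0 ends]
  n5 'a': b→6
  n6 'ab': ·  [P1 ends]
  n7 'cc': a→8
  n8 'cca': ·  [P2 ends]
  n9 'b': b→10
  n10 'bb': a→11
  n11 'bba': b→12  [P5 ends]
  n12 'bbab': ·  [P3 ends]

BFS fail/out derivation:
  fail(1) 'c': from fail(0)=0 chase 'c': 0 ⇒ 0;  out=∅∪out(0)=∅
  fail(5) 'a': from fail(0)=0 chase 'a': 0 ⇒ 0;  out=∅∪out(0)=∅
  fail(9) 'b': from fail(0)=0 chase 'b': 0 ⇒ 0;  out=∅∪out(0)=∅
  fail(2) 'cb': from fail(1)=0 chase 'b': 0 ⇒ 9;  out={4}∪out(9)={4}
  fail(6) 'ab': from fail(5)=0 chase 'b': 0 ⇒ 9;  out={1}∪out(9)={1}
  fail(7) 'cc': from fail(1)=0 chase 'c': 0 ⇒ 1;  out=∅∪out(1)=∅
  fail(10) 'bb': from fail(9)=0 chase 'b': 0 ⇒ 9;  out=∅∪out(9)=∅
  fail(3) 'cbb': from fail(2)=9 chase 'b': 9 ⇒ 10;  out=∅∪out(10)=∅
  fail(8) 'cca': from fail(7)=1 chase 'a': 1→0 ⇒ 5;  out={2}∪out(5)={2}
  fail(11) 'bba': from fail(10)=9 chase 'a': 9→0 ⇒ 5;  out={5}∪out(5)={5}
  fail(4) 'cbba': from fail(3)=10 chase 'a': 10 ⇒ 11;  out={0}∪out(11)={0,5}
  fail(12) 'bbab': from fail(11)=5 chase 'b': 5 ⇒ 6;  out={3}∪out(6)={1,3}

Run:
pos 0 'c': at 1
pos 1 'c': at 7
pos 2 'b': at 2 ·f  → match P4@[1:2]
pos 3 'c': at 1 ·f
pos 4 'c': at 7
pos 5 'b': at 2 ·f  → match P4@[4:5]
pos 6 'b': at 3
pos 7 'a': at 4  → match P0@[4:7],P5@[5:7]
pos 8 'a': at 5 ·f
pos 9 'a': at 5 ·f
pos 10 'b': at 6  → match P1@[9:10]
pos 11 'b': at 10 ·f
pos 12 'c': at 1 ·f
pos 13 'a': at 5 ·f
pos 14 'b': at 6  → match P1@[13:14]
pos 15 'b': at 10 ·f
pos 16 'c': at 1 ·f
pos 17 'a': at 5 ·f
pos 18 'c': at 1 ·f
pos 19 'c': at 7
pos 20 'a': at 8  → match P2@[18:20]
pos 21 'b': at 6 ·f  → match P1@[20:21]
pos 22 'a': at 5 ·f
pos 23 'c': at 1 ·f
pos 24 'a': at 5 ·f
pos 25 'c': at 1 ·f
pos 26 'b': at 2  → match P4@[25:26]
pos 27 'b': at 3
pos 28 'a': at 4  → match P0@[25:28],P5@[26:28]
pos 29 'c': at 1 ·f
pos 30 'c': at 7
pos 31 'a': at 8  → match P2@[29:31]
pos 32 'a': at 5 ·f
pos 33 'b': at 6  → match P1@[32:33]
pos 34 'a': at 5 ·f
pos 35 'b': at 6  → match P1@[34:35]
pos 36 'c': at 1 ·f
pos 37 'b': at 2  → match P4@[36:37]
pos 38 'a': at 5 ·f
pos 39 'c': at 1 ·f
pos 40 'b': at 2  → match P4@[39:40]
pos 41 'b': at 3
pos 42 'b': at 10 ·f
pos 43 'b': at 10 ·f
pos 44 'a': at 11  → match P5@[42:44]
pos 45 'b': at 12  → match P1@[44:45],P3@[42:45]
pos 46 'b': at 10 ·f
pos 47 'b': at 10 ·f
pos 48 'a': at 11  → match P5@[46:48]
pos 49 'b': at 12  → match P1@[48:49],P3@[46:49]
pos 50 'b': at 10 ·f
pos 51 'a': at 11  → match P5@[49:51]
pos 52 'a': at 5 ·f
pos 53 'c': at 1 ·f

All matches (sorted): [[2,4],[5,4],[7,0],[7,5],[10,1],[14,1],[20,2],[21,1],[26,4],[28,0],[28,5],[31,2],[33,1],[35,1],[37,4],[40,4],[44,5],[45,1],[45,3],[48,5],[49,1],[49,3],[51,5]]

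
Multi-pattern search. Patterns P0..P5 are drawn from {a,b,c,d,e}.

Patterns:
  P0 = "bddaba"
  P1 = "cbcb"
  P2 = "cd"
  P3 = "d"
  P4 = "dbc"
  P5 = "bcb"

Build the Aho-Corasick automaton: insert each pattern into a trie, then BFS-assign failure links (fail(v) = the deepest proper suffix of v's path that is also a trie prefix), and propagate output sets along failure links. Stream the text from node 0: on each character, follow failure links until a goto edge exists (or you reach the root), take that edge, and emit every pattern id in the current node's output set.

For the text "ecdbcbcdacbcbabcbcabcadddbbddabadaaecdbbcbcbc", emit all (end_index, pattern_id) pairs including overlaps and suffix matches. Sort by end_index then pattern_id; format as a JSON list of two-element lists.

Build automaton:
Trie nodes:
  0='ε' goto b→1 c→7 d→12
  1='b' goto c→15 d→2
  2='bd' goto d→3
  3='bdd' goto a→4
  4='bdda' goto b→5
  5='bddab' goto a→6
  6='bddaba' goto ·  ←P0
  7='c' goto b→8 d→11
  8='cb' goto c→9
  9='cbc' goto b→10
  10='cbcb' goto ·  ←P1
  11='cd' goto ·  ←P2
  12='d' goto b→13  ←P3
  13='db' goto c→14
  14='dbc' goto ·  ←P4
  15='bc' goto b→16
  16='bcb' goto ·  ←P5

Failure links (BFS by depth):
  fail(1) 'b': from fail(0)=0 chase 'b': 0 ⇒ 0;  out=∅∪out(0)=∅
  fail(7) 'c': from fail(0)=0 chase 'c': 0 ⇒ 0;  out=∅∪out(0)=∅
  fail(12) 'd': from fail(0)=0 chase 'd': 0 ⇒ 0;  out={3}∪out(0)={3}
  fail(2) 'bd': from fail(1)=0 chase 'd': 0 ⇒ 12;  out=∅∪out(12)={3}
  fail(8) 'cb': from fail(7)=0 chase 'b': 0 ⇒ 1;  out=∅∪out(1)=∅
  fail(11) 'cd': from fail(7)=0 chase 'd': 0 ⇒ 12;  out={2}∪out(12)={2,3}
  fail(13) 'db': from fail(12)=0 chase 'b': 0 ⇒ 1;  out=∅∪out(1)=∅
  fail(15) 'bc': from fail(1)=0 chase 'c': 0 ⇒ 7;  out=∅∪out(7)=∅
  fail(3) 'bdd': from fail(2)=12 chase 'd': 12→0 ⇒ 12;  out=∅∪out(12)={3}
  fail(9) 'cbc': from fail(8)=1 chase 'c': 1 ⇒ 15;  out=∅∪out(15)=∅
  fail(14) 'dbc': from fail(13)=1 chase 'c': 1 ⇒ 15;  out={4}∪out(15)={4}
  fail(16) 'bcb': from fail(15)=7 chase 'b': 7 ⇒ 8;  out={5}∪out(8)={5}
  fail(4) 'bdda': from fail(3)=12 chase 'a': 12→0 ⇒ 0;  out=∅∪out(0)=∅
  fail(10) 'cbcb': from fail(9)=15 chase 'b': 15 ⇒ 16;  out={1}∪out(16)={1,5}
  fail(5) 'bddab': from fail(4)=0 chase 'b': 0 ⇒ 1;  out=∅∪out(1)=∅
  fail(6) 'bddaba': from fail(5)=1 chase 'a': 1→0 ⇒ 0;  out={0}∪out(0)={0}

Scan:
pos 0 'e': at 0
pos 1 'c': at 7
pos 2 'd': at 11  ** P2@[1:2],P3@[2:2]
pos 3 'b': at 13 ·f
pos 4 'c': at 14  ** P4@[2:4]
pos 5 'b': at 16 ·f  ** P5@[3:5]
pos 6 'c': at 9 ·f
pos 7 'd': at 11 ·f  ** P2@[6:7],P3@[7:7]
pos 8 'a': at 0 ·f
pos 9 'c': at 7
pos 10 'b': at 8
pos 11 'c': at 9
pos 12 'b': at 10  ** P1@[9:12],P5@[10:12]
pos 13 'a': at 0 ·f
pos 14 'b': at 1
pos 15 'c': at 15
pos 16 'b': at 16  ** P5@[14:16]
pos 17 'c': at 9 ·f
pos 18 'a': at 0 ·f
pos 19 'b': at 1
pos 20 'c': at 15
pos 21 'a': at 0 ·f
pos 22 'd': at 12  ** P3@[22:22]
pos 23 'd': at 12 ·f  ** P3@[23:23]
pos 24 'd': at 12 ·f  ** P3@[24:24]
pos 25 'b': at 13
pos 26 'b': at 1 ·f
pos 27 'd': at 2  ** P3@[27:27]
pos 28 'd': at 3  ** P3@[28:28]
pos 29 'a': at 4
pos 30 'b': at 5
pos 31 'a': at 6  ** P0@[26:31]
pos 32 'd': at 12 ·f  ** P3@[32:32]
pos 33 'a': at 0 ·f
pos 34 'a': at 0
pos 35 'e': at 0
pos 36 'c': at 7
pos 37 'd': at 11  ** P2@[36:37],P3@[37:37]
pos 38 'b': at 13 ·f
pos 39 'b': at 1 ·f
pos 40 'c': at 15
pos 41 'b': at 16  ** P5@[39:41]
pos 42 'c': at 9 ·f
pos 43 'b': at 10  ** P1@[40:43],P5@[41:43]
pos 44 'c': at 9 ·f

Matches: [[2,2],[2,3],[4,4],[5,5],[7,2],[7,3],[12,1],[12,5],[16,5],[22,3],[23,3],[24,3],[27,3],[28,3],[31,0],[32,3],[37,2],[37,3],[41,5],[43,1],[43,5]]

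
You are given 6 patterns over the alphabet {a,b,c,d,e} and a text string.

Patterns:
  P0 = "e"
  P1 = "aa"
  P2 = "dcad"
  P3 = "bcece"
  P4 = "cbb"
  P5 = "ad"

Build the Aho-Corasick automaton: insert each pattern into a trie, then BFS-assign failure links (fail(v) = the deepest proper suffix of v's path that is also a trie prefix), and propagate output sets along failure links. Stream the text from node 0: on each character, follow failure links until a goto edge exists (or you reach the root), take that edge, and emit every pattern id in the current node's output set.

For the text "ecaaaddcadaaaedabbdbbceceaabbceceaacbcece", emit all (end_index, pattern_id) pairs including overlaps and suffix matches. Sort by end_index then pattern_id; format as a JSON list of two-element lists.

Build:
Trie (insert patterns):
  0='ε' goto a→2 b→8 c→13 d→4 e→1
  1='e' goto ·  [P0 ends]
  2='a' goto a→3 d→16
  3='aa' goto ·  [P1 ends]
  4='d' goto c→5
  5='dc' goto a→6
  6='dca' goto d→7
  7='dcad' goto ·  [P2 ends]
  8='b' goto c→9
  9='bc' goto e→10
  10='bce' goto c→11
  11='bcec' goto e→12
  12='bcece' goto ·  [P3 ends]
  13='c' goto b→14
  14='cb' goto b→15
  15='cbb' goto ·  [P4 ends]
  16='ad' goto ·  [P5 ends]

BFS fail/out derivation:
  n1('e'): parent n0 fail=0; on 'e' 0 → fail=0;  out {0}∪∅={0}
  n2('a'): parent n0 fail=0; on 'a' 0 → fail=0;  out ∅∪∅=∅
  n4('d'): parent n0 fail=0; on 'd' 0 → fail=0;  out ∅∪∅=∅
  n8('b'): parent n0 fail=0; on 'b' 0 → fail=0;  out ∅∪∅=∅
  n13('c'): parent n0 fail=0; on 'c' 0 → fail=0;  out ∅∪∅=∅
  n3('aa'): parent n2 fail=0; on 'a' 0 → fail=2;  out {1}∪∅={1}
  n5('dc'): parent n4 fail=0; on 'c' 0 → fail=13;  out ∅∪∅=∅
  n9('bc'): parent n8 fail=0; on 'c' 0 → fail=13;  out ∅∪∅=∅
  n14('cb'): parent n13 fail=0; on 'b' 0 → fail=8;  out ∅∪∅=∅
  n16('ad'): parent n2 fail=0; on 'd' 0 → fail=4;  out {5}∪∅={5}
  n6('dca'): parent n5 fail=13; on 'a' 13→0 → fail=2;  out ∅∪∅=∅
  n10('bce'): parent n9 fail=13; on 'e' 13→0 → fail=1;  out ∅∪{0}={0}
  n15('cbb'): parent n14 fail=8; on 'b' 8→0 → fail=8;  out {4}∪∅={4}
  n7('dcad'): parent n6 fail=2; on 'd' 2 → fail=16;  out {2}∪{5}={2,5}
  n11('bcec'): parent n10 fail=1; on 'c' 1→0 → fail=13;  out ∅∪∅=∅
  n12('bcece'): parent n11 fail=13; on 'e' 13→0 → fail=1;  out {3}∪{0}={0,3}

Scan:
[0] read 'e'  n0⇒n1  → match P0@[0:0]
[1] read 'c'  n1⇒n13 (via fail)
[2] read 'a'  n13⇒n2 (via fail)
[3] read 'a'  n2⇒n3  → match P1@[2:3]
[4] read 'a'  n3⇒n3 (via fail)  → match P1@[3:4]
[5] read 'd'  n3⇒n16 (via fail)  → match P5@[4:5]
[6] read 'd'  n16⇒n4 (via fail)
[7] read 'c'  n4⇒n5
[8] read 'a'  n5⇒n6
[9] read 'd'  n6⇒n7  → match P2@[6:9],P5@[8:9]
[10] read 'a'  n7⇒n2 (via fail)
[11] read 'a'  n2⇒n3  → match P1@[10:11]
[12] read 'a'  n3⇒n3 (via fail)  → match P1@[11:12]
[13] read 'e'  n3⇒n1 (via fail)  → match P0@[13:13]
[14] read 'd'  n1⇒n4 (via fail)
[15] read 'a'  n4⇒n2 (via fail)
[16] read 'b'  n2⇒n8 (via fail)
[17] read 'b'  n8⇒n8 (via fail)
[18] read 'd'  n8⇒n4 (via fail)
[19] read 'b'  n4⇒n8 (via fail)
[20] read 'b'  n8⇒n8 (via fail)
[21] read 'c'  n8⇒n9
[22] read 'e'  n9⇒n10  → match P0@[22:22]
[23] read 'c'  n10⇒n11
[24] read 'e'  n11⇒n12  → match P0@[24:24],P3@[20:24]
[25] read 'a'  n12⇒n2 (via fail)
[26] read 'a'  n2⇒n3  → match P1@[25:26]
[27] read 'b'  n3⇒n8 (via fail)
[28] read 'b'  n8⇒n8 (via fail)
[29] read 'c'  n8⇒n9
[30] read 'e'  n9⇒n10  → match P0@[30:30]
[31] read 'c'  n10⇒n11
[32] read 'e'  n11⇒n12  → match P0@[32:32],P3@[28:32]
[33] read 'a'  n12⇒n2 (via fail)
[34] read 'a'  n2⇒n3  → match P1@[33:34]
[35] read 'c'  n3⇒n13 (via fail)
[36] read 'b'  n13⇒n14
[37] read 'c'  n14⇒n9 (via fail)
[38] read 'e'  n9⇒n10  → match P0@[38:38]
[39] read 'c'  n10⇒n11
[40] read 'e'  n11⇒n12  → match P0@[40:40],P3@[36:40]

Matches: [[0,0],[3,1],[4,1],[5,5],[9,2],[9,5],[11,1],[12,1],[13,0],[22,0],[24,0],[24,3],[26,1],[30,0],[32,0],[32,3],[34,1],[38,0],[40,0],[40,3]]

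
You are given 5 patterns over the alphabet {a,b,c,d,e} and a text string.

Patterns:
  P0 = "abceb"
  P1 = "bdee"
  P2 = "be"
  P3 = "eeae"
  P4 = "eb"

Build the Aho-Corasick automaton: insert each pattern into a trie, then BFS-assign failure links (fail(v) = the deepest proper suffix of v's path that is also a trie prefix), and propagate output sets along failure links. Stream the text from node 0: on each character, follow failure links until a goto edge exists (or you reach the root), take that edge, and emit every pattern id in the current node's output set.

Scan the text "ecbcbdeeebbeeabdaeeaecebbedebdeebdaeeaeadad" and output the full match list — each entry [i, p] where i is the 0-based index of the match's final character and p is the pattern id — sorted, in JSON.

Build:
Trie nodes:
  0='ε' goto a→1 b→6 e→11
  1='a' goto b→2
  2='ab' goto c→3
  3='abc' goto e→4
  4='abce' goto b→5
  5='abceb' goto ·  [P0 ends]
  6='b' goto d→7 e→10
  7='bd' goto e→8
  8='bde' goto e→9
  9='bdee' goto ·  [P1 ends]
  10='be' goto ·  [P2 ends]
  11='e' goto b→15 e→12
  12='ee' goto a→13
  13='eea' goto e→14
  14='eeae' goto ·  [P3 ends]
  15='eb' goto ·  [P4 ends]

BFS fail/out derivation:
  n1('a'): parent n0 fail=0; on 'a' 0 → fail=0;  out ∅∪∅=∅
  n6('b'): parent n0 fail=0; on 'b' 0 → fail=0;  out ∅∪∅=∅
  n11('e'): parent n0 fail=0; on 'e' 0 → fail=0;  out ∅∪∅=∅
  n2('ab'): parent n1 fail=0; on 'b' 0 → fail=6;  out ∅∪∅=∅
  n7('bd'): parent n6 fail=0; on 'd' 0 → fail=0;  out ∅∪∅=∅
  n10('be'): parent n6 fail=0; on 'e' 0 → fail=11;  out {2}∪∅={2}
  n12('ee'): parent n11 fail=0; on 'e' 0 → fail=11;  out ∅∪∅=∅
  n15('eb'): parent n11 fail=0; on 'b' 0 → fail=6;  out {4}∪∅={4}
  n3('abc'): parent n2 fail=6; on 'c' 6→0 → fail=0;  out ∅∪∅=∅
  n8('bde'): parent n7 fail=0; on 'e' 0 → fail=11;  out ∅∪∅=∅
  n13('eea'): parent n12 fail=11; on 'a' 11→0 → fail=1;  out ∅∪∅=∅
  n4('abce'): parent n3 fail=0; on 'e' 0 → fail=11;  out ∅∪∅=∅
  n9('bdee'): parent n8 fail=11; on 'e' 11 → fail=12;  out {1}∪∅={1}
  n14('eeae'): parent n13 fail=1; on 'e' 1→0 → fail=11;  out {3}∪∅={3}
  n5('abceb'): parent n4 fail=11; on 'b' 11 → fail=15;  out {0}∪{4}={0,4}

Run:
pos 0 'e': at 11
pos 1 'c': at 0 (fail-walked)
pos 2 'b': at 6
pos 3 'c': at 0 (fail-walked)
pos 4 'b': at 6
pos 5 'd': at 7
pos 6 'e': at 8
pos 7 'e': at 9  → match P1@[4:7]
pos 8 'e': at 12 (fail-walked)
pos 9 'b': at 15 (fail-walked)  → match P4@[8:9]
pos 10 'b': at 6 (fail-walked)
pos 11 'e': at 10  → match P2@[10:11]
pos 12 'e': at 12 (fail-walked)
pos 13 'a': at 13
pos 14 'b': at 2 (fail-walked)
pos 15 'd': at 7 (fail-walked)
pos 16 'a': at 1 (fail-walked)
pos 17 'e': at 11 (fail-walked)
pos 18 'e': at 12
pos 19 'a': at 13
pos 20 'e': at 14  → match P3@[17:20]
pos 21 'c': at 0 (fail-walked)
pos 22 'e': at 11
pos 23 'b': at 15  → match P4@[22:23]
pos 24 'b': at 6 (fail-walked)
pos 25 'e': at 10  → match P2@[24:25]
pos 26 'd': at 0 (fail-walked)
pos 27 'e': at 11
pos 28 'b': at 15  → match P4@[27:28]
pos 29 'd': at 7 (fail-walked)
pos 30 'e': at 8
pos 31 'e': at 9  → match P1@[28:31]
pos 32 'b': at 15 (fail-walked)  → match P4@[31:32]
pos 33 'd': at 7 (fail-walked)
pos 34 'a': at 1 (fail-walked)
pos 35 'e': at 11 (fail-walked)
pos 36 'e': at 12
pos 37 'a': at 13
pos 38 'e': at 14  → match P3@[35:38]
pos 39 'a': at 1 (fail-walked)
pos 40 'd': at 0 (fail-walked)
pos 41 'a': at 1
pos 42 'd': at 0 (fail-walked)

Result: [[7,1],[9,4],[11,2],[20,3],[23,4],[25,2],[28,4],[31,1],[32,4],[38,3]]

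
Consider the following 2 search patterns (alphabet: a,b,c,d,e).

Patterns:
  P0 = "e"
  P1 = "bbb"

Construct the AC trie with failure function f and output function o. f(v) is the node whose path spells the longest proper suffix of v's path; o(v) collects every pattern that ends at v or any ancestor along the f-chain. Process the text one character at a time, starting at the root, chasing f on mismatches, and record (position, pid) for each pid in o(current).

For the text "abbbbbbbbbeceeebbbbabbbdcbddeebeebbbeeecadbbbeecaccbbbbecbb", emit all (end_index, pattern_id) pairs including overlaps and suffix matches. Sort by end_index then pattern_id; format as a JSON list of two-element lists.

Build automaton:
Trie (insert patterns):
  0='ε' goto b→2 e→1
  1='e' goto ·  ←P0
  2='b' goto b→3
  3='bb' goto b→4
  4='bbb' goto ·  ←P1

Failure links (BFS by depth):
  n1('e'): parent n0 fail=0; on 'e' 0 → fail=0;  out {0}∪∅={0}
  n2('b'): parent n0 fail=0; on 'b' 0 → fail=0;  out ∅∪∅=∅
  n3('bb'): parent n2 fail=0; on 'b' 0 → fail=2;  out ∅∪∅=∅
  n4('bbb'): parent n3 fail=2; on 'b' 2 → fail=3;  out {1}∪∅={1}

Run:
pos 0 'a': at 0
pos 1 'b': at 2
pos 2 'b': at 3
pos 3 'b': at 4  ** P1@[1:3]
pos 4 'b': at 4 (via fail)  ** P1@[2:4]
pos 5 'b': at 4 (via fail)  ** P1@[3:5]
pos 6 'b': at 4 (via fail)  ** P1@[4:6]
pos 7 'b': at 4 (via fail)  ** P1@[5:7]
pos 8 'b': at 4 (via fail)  ** P1@[6:8]
pos 9 'b': at 4 (via fail)  ** P1@[7:9]
pos 10 'e': at 1 (via fail)  ** P0@[10:10]
pos 11 'c': at 0 (via fail)
pos 12 'e': at 1  ** P0@[12:12]
pos 13 'e': at 1 (via fail)  ** P0@[13:13]
pos 14 'e': at 1 (via fail)  ** P0@[14:14]
pos 15 'b': at 2 (via fail)
pos 16 'b': at 3
pos 17 'b': at 4  ** P1@[15:17]
pos 18 'b': at 4 (via fail)  ** P1@[16:18]
pos 19 'a': at 0 (via fail)
pos 20 'b': at 2
pos 21 'b': at 3
pos 22 'b': at 4  ** P1@[20:22]
pos 23 'd': at 0 (via fail)
pos 24 'c': at 0
pos 25 'b': at 2
pos 26 'd': at 0 (via fail)
pos 27 'd': at 0
pos 28 'e': at 1  ** P0@[28:28]
pos 29 'e': at 1 (via fail)  ** P0@[29:29]
pos 30 'b': at 2 (via fail)
pos 31 'e': at 1 (via fail)  ** P0@[31:31]
pos 32 'e': at 1 (via fail)  ** P0@[32:32]
pos 33 'b': at 2 (via fail)
pos 34 'b': at 3
pos 35 'b': at 4  ** P1@[33:35]
pos 36 'e': at 1 (via fail)  ** P0@[36:36]
pos 37 'e': at 1 (via fail)  ** P0@[37:37]
pos 38 'e': at 1 (via fail)  ** P0@[38:38]
pos 39 'c': at 0 (via fail)
pos 40 'a': at 0
pos 41 'd': at 0
pos 42 'b': at 2
pos 43 'b': at 3
pos 44 'b': at 4  ** P1@[42:44]
pos 45 'e': at 1 (via fail)  ** P0@[45:45]
pos 46 'e': at 1 (via fail)  ** P0@[46:46]
pos 47 'c': at 0 (via fail)
pos 48 'a': at 0
pos 49 'c': at 0
pos 50 'c': at 0
pos 51 'b': at 2
pos 52 'b': at 3
pos 53 'b': at 4  ** P1@[51:53]
pos 54 'b': at 4 (via fail)  ** P1@[52:54]
pos 55 'e': at 1 (via fail)  ** P0@[55:55]
pos 56 'c': at 0 (via fail)
pos 57 'b': at 2
pos 58 'b': at 3

All matches (sorted): [[3,1],[4,1],[5,1],[6,1],[7,1],[8,1],[9,1],[10,0],[12,0],[13,0],[14,0],[17,1],[18,1],[22,1],[28,0],[29,0],[31,0],[32,0],[35,1],[36,0],[37,0],[38,0],[44,1],[45,0],[46,0],[53,1],[54,1],[55,0]]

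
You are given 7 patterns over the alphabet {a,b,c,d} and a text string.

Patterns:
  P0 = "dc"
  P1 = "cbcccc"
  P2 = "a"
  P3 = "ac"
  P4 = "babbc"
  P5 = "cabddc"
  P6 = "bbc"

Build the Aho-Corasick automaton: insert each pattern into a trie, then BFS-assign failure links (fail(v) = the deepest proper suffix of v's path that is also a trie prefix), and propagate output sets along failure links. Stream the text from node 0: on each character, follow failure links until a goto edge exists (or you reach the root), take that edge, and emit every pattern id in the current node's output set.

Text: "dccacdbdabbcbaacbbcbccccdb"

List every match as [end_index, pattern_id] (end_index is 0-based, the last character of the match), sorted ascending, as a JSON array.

Construct AC machine:
Trie (insert patterns):
  0='ε' goto a→9 b→11 c→3 d→1
  1='d' goto c→2
  2='dc' goto ·  [P0 ends]
  3='c' goto a→16 b→4
  4='cb' goto c→5
  5='cbc' goto c→6
  6='cbcc' goto c→7
  7='cbccc' goto c→8
  8='cbcccc' goto ·  [P1 ends]
  9='a' goto c→10  [P2 ends]
  10='ac' goto ·  [P3 ends]
  11='b' goto a→12 b→21
  12='ba' goto b→13
  13='bab' goto b→14
  14='babb' goto c→15
  15='babbc' goto ·  [P4 ends]
  16='ca' goto b→17
  17='cab' goto d→18
  18='cabd' goto d→19
  19='cabdd' goto c→20
  20='cabddc' goto ·  [P5 ends]
  21='bb' goto c→22
  22='bbc' goto ·  [P6 ends]

Failure links (BFS by depth):
  n1('d'): parent n0 fail=0; on 'd' 0 → fail=0;  out ∅∪∅=∅
  n3('c'): parent n0 fail=0; on 'c' 0 → fail=0;  out ∅∪∅=∅
  n9('a'): parent n0 fail=0; on 'a' 0 → fail=0;  out {2}∪∅={2}
  n11('b'): parent n0 fail=0; on 'b' 0 → fail=0;  out ∅∪∅=∅
  n2('dc'): parent n1 fail=0; on 'c' 0 → fail=3;  out {0}∪∅={0}
  n4('cb'): parent n3 fail=0; on 'b' 0 → fail=11;  out ∅∪∅=∅
  n10('ac'): parent n9 fail=0; on 'c' 0 → fail=3;  out {3}∪∅={3}
  n12('ba'): parent n11 fail=0; on 'a' 0 → fail=9;  out ∅∪{2}={2}
  n16('ca'): parent n3 fail=0; on 'a' 0 → fail=9;  out ∅∪{2}={2}
  n21('bb'): parent n11 fail=0; on 'b' 0 → fail=11;  out ∅∪∅=∅
  n5('cbc'): parent n4 fail=11; on 'c' 11→0 → fail=3;  out ∅∪∅=∅
  n13('bab'): parent n12 fail=9; on 'b' 9→0 → fail=11;  out ∅∪∅=∅
  n17('cab'): parent n16 fail=9; on 'b' 9→0 → fail=11;  out ∅∪∅=∅
  n22('bbc'): parent n21 fail=11; on 'c' 11→0 → fail=3;  out {6}∪∅={6}
  n6('cbcc'): parent n5 fail=3; on 'c' 3→0 → fail=3;  out ∅∪∅=∅
  n14('babb'): parent n13 fail=11; on 'b' 11 → fail=21;  out ∅∪∅=∅
  n18('cabd'): parent n17 fail=11; on 'd' 11→0 → fail=1;  out ∅∪∅=∅
  n7('cbccc'): parent n6 fail=3; on 'c' 3→0 → fail=3;  out ∅∪∅=∅
  n15('babbc'): parent n14 fail=21; on 'c' 21 → fail=22;  out {4}∪{6}={4,6}
  n19('cabdd'): parent n18 fail=1; on 'd' 1→0 → fail=1;  out ∅∪∅=∅
  n8('cbcccc'): parent n7 fail=3; on 'c' 3→0 → fail=3;  out {1}∪∅={1}
  n20('cabddc'): parent n19 fail=1; on 'c' 1 → fail=2;  out {5}∪{0}={0,5}

Run:
[0] read 'd'  n0⇒n1
[1] read 'c'  n1⇒n2  emit P0@[0:1]
[2] read 'c'  n2⇒n3 (via fail)
[3] read 'a'  n3⇒n16  emit P2@[3:3]
[4] read 'c'  n16⇒n10 (via fail)  emit P3@[3:4]
[5] read 'd'  n10⇒n1 (via fail)
[6] read 'b'  n1⇒n11 (via fail)
[7] read 'd'  n11⇒n1 (via fail)
[8] read 'a'  n1⇒n9 (via fail)  emit P2@[8:8]
[9] read 'b'  n9⇒n11 (via fail)
[10] read 'b'  n11⇒n21
[11] read 'c'  n21⇒n22  emit P6@[9:11]
[12] read 'b'  n22⇒n4 (via fail)
[13] read 'a'  n4⇒n12 (via fail)  emit P2@[13:13]
[14] read 'a'  n12⇒n9 (via fail)  emit P2@[14:14]
[15] read 'c'  n9⇒n10  emit P3@[14:15]
[16] read 'b'  n10⇒n4 (via fail)
[17] read 'b'  n4⇒n21 (via fail)
[18] read 'c'  n21⇒n22  emit P6@[16:18]
[19] read 'b'  n22⇒n4 (via fail)
[20] read 'c'  n4⇒n5
[21] read 'c'  n5⇒n6
[22] read 'c'  n6⇒n7
[23] read 'c'  n7⇒n8  emit P1@[18:23]
[24] read 'd'  n8⇒n1 (via fail)
[25] read 'b'  n1⇒n11 (via fail)

Result: [[1,0],[3,2],[4,3],[8,2],[11,6],[13,2],[14,2],[15,3],[18,6],[23,1]]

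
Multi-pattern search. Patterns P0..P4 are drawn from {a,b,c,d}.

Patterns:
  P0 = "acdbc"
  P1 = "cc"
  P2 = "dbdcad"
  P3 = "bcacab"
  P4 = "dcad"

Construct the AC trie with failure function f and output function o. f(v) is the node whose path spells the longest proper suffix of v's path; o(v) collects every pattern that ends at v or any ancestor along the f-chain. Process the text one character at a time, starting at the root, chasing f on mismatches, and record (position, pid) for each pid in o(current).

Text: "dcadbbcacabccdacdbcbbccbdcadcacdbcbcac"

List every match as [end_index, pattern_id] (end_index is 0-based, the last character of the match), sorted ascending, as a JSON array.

Build automaton:
Trie nodes:
  n0 'ε': a→1 b→14 c→6 d→8
  n1 'a': c→2
  n2 'ac': d→3
  n3 'acd': b→4
  n4 'acdb': c→5
  n5 'acdbc': ·  [P0 ends]
  n6 'c': c→7
  n7 'cc': ·  [P1 ends]
  n8 'd': b→9 c→20
  n9 'db': d→10
  n10 'dbd': c→11
  n11 'dbdc': a→12
  n12 'dbdca': d→13
  n13 'dbdcad': ·  [P2 ends]
  n14 'b': c→15
  n15 'bc': a→16
  n16 'bca': c→17
  n17 'bcac': a→18
  n18 'bcaca': b→19
  n19 'bcacab': ·  [P3 ends]
  n20 'dc': a→21
  n21 'dca': d→22
  n22 'dcad': ·  [P4 ends]

Failure links (BFS by depth):
  n1('a'): parent n0 fail=0; on 'a' 0 → fail=0;  out ∅∪∅=∅
  n6('c'): parent n0 fail=0; on 'c' 0 → fail=0;  out ∅∪∅=∅
  n8('d'): parent n0 fail=0; on 'd' 0 → fail=0;  out ∅∪∅=∅
  n14('b'): parent n0 fail=0; on 'b' 0 → fail=0;  out ∅∪∅=∅
  n2('ac'): parent n1 fail=0; on 'c' 0 → fail=6;  out ∅∪∅=∅
  n7('cc'): parent n6 fail=0; on 'c' 0 → fail=6;  out {1}∪∅={1}
  n9('db'): parent n8 fail=0; on 'b' 0 → fail=14;  out ∅∪∅=∅
  n15('bc'): parent n14 fail=0; on 'c' 0 → fail=6;  out ∅∪∅=∅
  n20('dc'): parent n8 fail=0; on 'c' 0 → fail=6;  out ∅∪∅=∅
  n3('acd'): parent n2 fail=6; on 'd' 6→0 → fail=8;  out ∅∪∅=∅
  n10('dbd'): parent n9 fail=14; on 'd' 14→0 → fail=8;  out ∅∪∅=∅
  n16('bca'): parent n15 fail=6; on 'a' 6→0 → fail=1;  out ∅∪∅=∅
  n21('dca'): parent n20 fail=6; on 'a' 6→0 → fail=1;  out ∅∪∅=∅
  n4('acdb'): parent n3 fail=8; on 'b' 8 → fail=9;  out ∅∪∅=∅
  n11('dbdc'): parent n10 fail=8; on 'c' 8 → fail=20;  out ∅∪∅=∅
  n17('bcac'): parent n16 fail=1; on 'c' 1 → fail=2;  out ∅∪∅=∅
  n22('dcad'): parent n21 fail=1; on 'd' 1→0 → fail=8;  out {4}∪∅={4}
  n5('acdbc'): parent n4 fail=9; on 'c' 9→14 → fail=15;  out {0}∪∅={0}
  n12('dbdca'): parent n11 fail=20; on 'a' 20 → fail=21;  out ∅∪∅=∅
  n18('bcaca'): parent n17 fail=2; on 'a' 2→6→0 → fail=1;  out ∅∪∅=∅
  n13('dbdcad'): parent n12 fail=21; on 'd' 21 → fail=22;  out {2}∪{4}={2,4}
  n19('bcacab'): parent n18 fail=1; on 'b' 1→0 → fail=14;  out {3}∪∅={3}

Scan:
i=0 'd': node 0→8
i=1 'c': node 8→20
i=2 'a': node 20→21
i=3 'd': node 21→22  ** P4@[0:3]
i=4 'b': node 22→9 (via fail)
i=5 'b': node 9→14 (via fail)
i=6 'c': node 14→15
i=7 'a': node 15→16
i=8 'c': node 16→17
i=9 'a': node 17→18
i=10 'b': node 18→19  ** P3@[5:10]
i=11 'c': node 19→15 (via fail)
i=12 'c': node 15→7 (via fail)  ** P1@[11:12]
i=13 'd': node 7→8 (via fail)
i=14 'a': node 8→1 (via fail)
i=15 'c': node 1→2
i=16 'd': node 2→3
i=17 'b': node 3→4
i=18 'c': node 4→5  ** P0@[14:18]
i=19 'b': node 5→14 (via fail)
i=20 'b': node 14→14 (via fail)
i=21 'c': node 14→15
i=22 'c': node 15→7 (via fail)  ** P1@[21:22]
i=23 'b': node 7→14 (via fail)
i=24 'd': node 14→8 (via fail)
i=25 'c': node 8→20
i=26 'a': node 20→21
i=27 'd': node 21→22  ** P4@[24:27]
i=28 'c': node 22→20 (via fail)
i=29 'a': node 20→21
i=30 'c': node 21→2 (via fail)
i=31 'd': node 2→3
i=32 'b': node 3→4
i=33 'c': node 4→5  ** P0@[29:33]
i=34 'b': node 5→14 (via fail)
i=35 'c': node 14→15
i=36 'a': node 15→16
i=37 'c': node 16→17

All matches (sorted): [[3,4],[10,3],[12,1],[18,0],[22,1],[27,4],[33,0]]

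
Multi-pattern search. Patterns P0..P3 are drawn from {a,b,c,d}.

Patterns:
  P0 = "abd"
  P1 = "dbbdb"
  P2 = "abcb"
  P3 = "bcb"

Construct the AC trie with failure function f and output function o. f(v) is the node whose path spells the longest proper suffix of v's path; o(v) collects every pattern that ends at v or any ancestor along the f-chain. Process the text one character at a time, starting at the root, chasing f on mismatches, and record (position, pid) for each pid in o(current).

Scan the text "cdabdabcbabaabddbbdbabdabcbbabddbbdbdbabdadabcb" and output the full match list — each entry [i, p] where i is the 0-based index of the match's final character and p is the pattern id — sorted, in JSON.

Build automaton:
Trie nodes:
  0='ε' goto a→1 b→11 d→4
  1='a' goto b→2
  2='ab' goto c→9 d→3
  3='abd' goto ·  [P0 ends]
  4='d' goto b→5
  5='db' goto b→6
  6='dbb' goto d→7
  7='dbbd' goto b→8
  8='dbbdb' goto ·  [P1 ends]
  9='abc' goto b→10
  10='abcb' goto ·  [P2 ends]
  11='b' goto c→12
  12='bc' goto b→13
  13='bcb' goto ·  [P3 ends]

Failure links (BFS by depth):
  n1('a'): parent n0 fail=0; on 'a' 0 → fail=0;  out ∅∪∅=∅
  n4('d'): parent n0 fail=0; on 'd' 0 → fail=0;  out ∅∪∅=∅
  n11('b'): parent n0 fail=0; on 'b' 0 → fail=0;  out ∅∪∅=∅
  n2('ab'): parent n1 fail=0; on 'b' 0 → fail=11;  out ∅∪∅=∅
  n5('db'): parent n4 fail=0; on 'b' 0 → fail=11;  out ∅∪∅=∅
  n12('bc'): parent n11 fail=0; on 'c' 0 → fail=0;  out ∅∪∅=∅
  n3('abd'): parent n2 fail=11; on 'd' 11→0 → fail=4;  out {0}∪∅={0}
  n6('dbb'): parent n5 fail=11; on 'b' 11→0 → fail=11;  out ∅∪∅=∅
  n9('abc'): parent n2 fail=11; on 'c' 11 → fail=12;  out ∅∪∅=∅
  n13('bcb'): parent n12 fail=0; on 'b' 0 → fail=11;  out {3}∪∅={3}
  n7('dbbd'): parent n6 fail=11; on 'd' 11→0 → fail=4;  out ∅∪∅=∅
  n10('abcb'): parent n9 fail=12; on 'b' 12 → fail=13;  out {2}∪{3}={2,3}
  n8('dbbdb'): parent n7 fail=4; on 'b' 4 → fail=5;  out {1}∪∅={1}

Scan:
pos 0 'c': at 0
pos 1 'd': at 4
pos 2 'a': at 1 (fail-walked)
pos 3 'b': at 2
pos 4 'd': at 3  emit P0@[2:4]
pos 5 'a': at 1 (fail-walked)
pos 6 'b': at 2
pos 7 'c': at 9
pos 8 'b': at 10  emit P2@[5:8],P3@[6:8]
pos 9 'a': at 1 (fail-walked)
pos 10 'b': at 2
pos 11 'a': at 1 (fail-walked)
pos 12 'a': at 1 (fail-walked)
pos 13 'b': at 2
pos 14 'd': at 3  emit P0@[12:14]
pos 15 'd': at 4 (fail-walked)
pos 16 'b': at 5
pos 17 'b': at 6
pos 18 'd': at 7
pos 19 'b': at 8  emit P1@[15:19]
pos 20 'a': at 1 (fail-walked)
pos 21 'b': at 2
pos 22 'd': at 3  emit P0@[20:22]
pos 23 'a': at 1 (fail-walked)
pos 24 'b': at 2
pos 25 'c': at 9
pos 26 'b': at 10  emit P2@[23:26],P3@[24:26]
pos 27 'b': at 11 (fail-walked)
pos 28 'a': at 1 (fail-walked)
pos 29 'b': at 2
pos 30 'd': at 3  emit P0@[28:30]
pos 31 'd': at 4 (fail-walked)
pos 32 'b': at 5
pos 33 'b': at 6
pos 34 'd': at 7
pos 35 'b': at 8  emit P1@[31:35]
pos 36 'd': at 4 (fail-walked)
pos 37 'b': at 5
pos 38 'a': at 1 (fail-walked)
pos 39 'b': at 2
pos 40 'd': at 3  emit P0@[38:40]
pos 41 'a': at 1 (fail-walked)
pos 42 'd': at 4 (fail-walked)
pos 43 'a': at 1 (fail-walked)
pos 44 'b': at 2
pos 45 'c': at 9
pos 46 'b': at 10  emit P2@[43:46],P3@[44:46]

Result: [[4,0],[8,2],[8,3],[14,0],[19,1],[22,0],[26,2],[26,3],[30,0],[35,1],[40,0],[46,2],[46,3]]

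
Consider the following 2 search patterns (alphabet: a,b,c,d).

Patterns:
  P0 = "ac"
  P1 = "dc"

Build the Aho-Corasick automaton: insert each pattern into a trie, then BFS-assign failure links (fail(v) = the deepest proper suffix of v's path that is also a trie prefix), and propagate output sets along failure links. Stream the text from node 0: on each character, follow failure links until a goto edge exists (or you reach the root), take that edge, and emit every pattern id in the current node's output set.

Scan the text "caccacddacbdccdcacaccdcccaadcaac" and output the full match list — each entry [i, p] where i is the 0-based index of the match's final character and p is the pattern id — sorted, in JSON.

Construct AC machine:
Trie nodes:
  0='ε' goto a→1 d→3
  1='a' goto c→2
  2='ac' goto ·  [P0 ends]
  3='d' goto c→4
  4='dc' goto ·  [P1 ends]

BFS fail/out derivation:
  n1('a'): parent n0 fail=0; on 'a' 0 → fail=0;  out ∅∪∅=∅
  n3('d'): parent n0 fail=0; on 'd' 0 → fail=0;  out ∅∪∅=∅
  n2('ac'): parent n1 fail=0; on 'c' 0 → fail=0;  out {0}∪∅={0}
  n4('dc'): parent n3 fail=0; on 'c' 0 → fail=0;  out {1}∪∅={1}

Scan:
i=0 'c': node 0→0
i=1 'a': node 0→1
i=2 'c': node 1→2  emit P0@[1:2]
i=3 'c': node 2→0 (via fail)
i=4 'a': node 0→1
i=5 'c': node 1→2  emit P0@[4:5]
i=6 'd': node 2→3 (via fail)
i=7 'd': node 3→3 (via fail)
i=8 'a': node 3→1 (via fail)
i=9 'c': node 1→2  emit P0@[8:9]
i=10 'b': node 2→0 (via fail)
i=11 'd': node 0→3
i=12 'c': node 3→4  emit P1@[11:12]
i=13 'c': node 4→0 (via fail)
i=14 'd': node 0→3
i=15 'c': node 3→4  emit P1@[14:15]
i=16 'a': node 4→1 (via fail)
i=17 'c': node 1→2  emit P0@[16:17]
i=18 'a': node 2→1 (via fail)
i=19 'c': node 1→2  emit P0@[18:19]
i=20 'c': node 2→0 (via fail)
i=21 'd': node 0→3
i=22 'c': node 3→4  emit P1@[21:22]
i=23 'c': node 4→0 (via fail)
i=24 'c': node 0→0
i=25 'a': node 0→1
i=26 'a': node 1→1 (via fail)
i=27 'd': node 1→3 (via fail)
i=28 'c': node 3→4  emit P1@[27:28]
i=29 'a': node 4→1 (via fail)
i=30 'a': node 1→1 (via fail)
i=31 'c': node 1→2  emit P0@[30:31]

Matches: [[2,0],[5,0],[9,0],[12,1],[15,1],[17,0],[19,0],[22,1],[28,1],[31,0]]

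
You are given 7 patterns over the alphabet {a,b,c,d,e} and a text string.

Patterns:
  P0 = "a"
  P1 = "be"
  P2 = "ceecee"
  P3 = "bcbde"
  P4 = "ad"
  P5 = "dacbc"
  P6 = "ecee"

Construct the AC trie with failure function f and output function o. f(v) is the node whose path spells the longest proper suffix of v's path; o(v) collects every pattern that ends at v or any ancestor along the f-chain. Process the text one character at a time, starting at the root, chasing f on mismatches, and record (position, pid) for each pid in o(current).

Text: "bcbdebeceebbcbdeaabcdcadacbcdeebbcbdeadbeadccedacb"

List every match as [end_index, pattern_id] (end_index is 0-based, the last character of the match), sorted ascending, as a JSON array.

Build:
Trie nodes:
  0='ε' goto a→1 b→2 c→4 d→15 e→20
  1='a' goto d→14  ←P0
  2='b' goto c→10 e→3
  3='be' goto ·  ←P1
  4='c' goto e→5
  5='ce' goto e→6
  6='cee' goto c→7
  7='ceec' goto e→8
  8='ceece' goto e→9
  9='ceecee' goto ·  ←P2
  10='bc' goto b→11
  11='bcb' goto d→12
  12='bcbd' goto e→13
  13='bcbde' goto ·  ←P3
  14='ad' goto ·  ←P4
  15='d' goto a→16
  16='da' goto c→17
  17='dac' goto b→18
  18='dacb' goto c→19
  19='dacbc' goto ·  ←P5
  20='e' goto c→21
  21='ec' goto e→22
  22='ece' goto e→23
  23='ecee' goto ·  ←P6

BFS fail/out derivation:
  n1('a'): parent n0 fail=0; on 'a' 0 → fail=0;  out {0}∪∅={0}
  n2('b'): parent n0 fail=0; on 'b' 0 → fail=0;  out ∅∪∅=∅
  n4('c'): parent n0 fail=0; on 'c' 0 → fail=0;  out ∅∪∅=∅
  n15('d'): parent n0 fail=0; on 'd' 0 → fail=0;  out ∅∪∅=∅
  n20('e'): parent n0 fail=0; on 'e' 0 → fail=0;  out ∅∪∅=∅
  n3('be'): parent n2 fail=0; on 'e' 0 → fail=20;  out {1}∪∅={1}
  n5('ce'): parent n4 fail=0; on 'e' 0 → fail=20;  out ∅∪∅=∅
  n10('bc'): parent n2 fail=0; on 'c' 0 → fail=4;  out ∅∪∅=∅
  n14('ad'): parent n1 fail=0; on 'd' 0 → fail=15;  out {4}∪∅={4}
  n16('da'): parent n15 fail=0; on 'a' 0 → fail=1;  out ∅∪{0}={0}
  n21('ec'): parent n20 fail=0; on 'c' 0 → fail=4;  out ∅∪∅=∅
  n6('cee'): parent n5 fail=20; on 'e' 20→0 → fail=20;  out ∅∪∅=∅
  n11('bcb'): parent n10 fail=4; on 'b' 4→0 → fail=2;  out ∅∪∅=∅
  n17('dac'): parent n16 fail=1; on 'c' 1→0 → fail=4;  out ∅∪∅=∅
  n22('ece'): parent n21 fail=4; on 'e' 4 → fail=5;  out ∅∪∅=∅
  n7('ceec'): parent n6 fail=20; on 'c' 20 → fail=21;  out ∅∪∅=∅
  n12('bcbd'): parent n11 fail=2; on 'd' 2→0 → fail=15;  out ∅∪∅=∅
  n18('dacb'): parent n17 fail=4; on 'b' 4→0 → fail=2;  out ∅∪∅=∅
  n23('ecee'): parent n22 fail=5; on 'e' 5 → fail=6;  out {6}∪∅={6}
  n8('ceece'): parent n7 fail=21; on 'e' 21 → fail=22;  out ∅∪∅=∅
  n13('bcbde'): parent n12 fail=15; on 'e' 15→0 → fail=20;  out {3}∪∅={3}
  n19('dacbc'): parent n18 fail=2; on 'c' 2 → fail=10;  out {5}∪∅={5}
  n9('ceecee'): parent n8 fail=22; on 'e' 22 → fail=23;  out {2}∪{6}={2,6}

Scan:
pos 0 'b': at 2
pos 1 'c': at 10
pos 2 'b': at 11
pos 3 'd': at 12
pos 4 'e': at 13  emit P3@[0:4]
pos 5 'b': at 2 ·f
pos 6 'e': at 3  emit P1@[5:6]
pos 7 'c': at 21 ·f
pos 8 'e': at 22
pos 9 'e': at 23  emit P6@[6:9]
pos 10 'b': at 2 ·f
pos 11 'b': at 2 ·f
pos 12 'c': at 10
pos 13 'b': at 11
pos 14 'd': at 12
pos 15 'e': at 13  emit P3@[11:15]
pos 16 'a': at 1 ·f  emit P0@[16:16]
pos 17 'a': at 1 ·f  emit P0@[17:17]
pos 18 'b': at 2 ·f
pos 19 'c': at 10
pos 20 'd': at 15 ·f
pos 21 'c': at 4 ·f
pos 22 'a': at 1 ·f  emit P0@[22:22]
pos 23 'd': at 14  emit P4@[22:23]
pos 24 'a': at 16 ·f  emit P0@[24:24]
pos 25 'c': at 17
pos 26 'b': at 18
pos 27 'c': at 19  emit P5@[23:27]
pos 28 'd': at 15 ·f
pos 29 'e': at 20 ·f
pos 30 'e': at 20 ·f
pos 31 'b': at 2 ·f
pos 32 'b': at 2 ·f
pos 33 'c': at 10
pos 34 'b': at 11
pos 35 'd': at 12
pos 36 'e': at 13  emit P3@[32:36]
pos 37 'a': at 1 ·f  emit P0@[37:37]
pos 38 'd': at 14  emit P4@[37:38]
pos 39 'b': at 2 ·f
pos 40 'e': at 3  emit P1@[39:40]
pos 41 'a': at 1 ·f  emit P0@[41:41]
pos 42 'd': at 14  emit P4@[41:42]
pos 43 'c': at 4 ·f
pos 44 'c': at 4 ·f
pos 45 'e': at 5
pos 46 'd': at 15 ·f
pos 47 'a': at 16  emit P0@[47:47]
pos 48 'c': at 17
pos 49 'b': at 18

All matches (sorted): [[4,3],[6,1],[9,6],[15,3],[16,0],[17,0],[22,0],[23,4],[24,0],[27,5],[36,3],[37,0],[38,4],[40,1],[41,0],[42,4],[47,0]]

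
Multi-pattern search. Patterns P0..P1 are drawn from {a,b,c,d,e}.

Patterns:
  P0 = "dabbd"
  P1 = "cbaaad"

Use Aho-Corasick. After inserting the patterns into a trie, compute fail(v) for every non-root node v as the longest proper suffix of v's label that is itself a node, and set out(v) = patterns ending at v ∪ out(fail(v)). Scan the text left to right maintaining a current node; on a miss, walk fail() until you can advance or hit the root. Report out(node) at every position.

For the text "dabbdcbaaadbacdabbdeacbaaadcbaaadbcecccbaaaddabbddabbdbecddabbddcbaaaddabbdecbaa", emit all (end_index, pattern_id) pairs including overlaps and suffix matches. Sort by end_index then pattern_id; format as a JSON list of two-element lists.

Build automaton:
Trie nodes:
  0='ε' goto c→6 d→1
  1='d' goto a→2
  2='da' goto b→3
  3='dab' goto b→4
  4='dabb' goto d→5
  5='dabbd' goto ·  [P0 ends]
  6='c' goto b→7
  7='cb' goto a→8
  8='cba' goto a→9
  9='cbaa' goto a→10
  10='cbaaa' goto d→11
  11='cbaaad' goto ·  [P1 ends]

Failure links (BFS by depth):
  n1('d'): parent n0 fail=0; on 'd' 0 → fail=0;  out ∅∪∅=∅
  n6('c'): parent n0 fail=0; on 'c' 0 → fail=0;  out ∅∪∅=∅
  n2('da'): parent n1 fail=0; on 'a' 0 → fail=0;  out ∅∪∅=∅
  n7('cb'): parent n6 fail=0; on 'b' 0 → fail=0;  out ∅∪∅=∅
  n3('dab'): parent n2 fail=0; on 'b' 0 → fail=0;  out ∅∪∅=∅
  n8('cba'): parent n7 fail=0; on 'a' 0 → fail=0;  out ∅∪∅=∅
  n4('dabb'): parent n3 fail=0; on 'b' 0 → fail=0;  out ∅∪∅=∅
  n9('cbaa'): parent n8 fail=0; on 'a' 0 → fail=0;  out ∅∪∅=∅
  n5('dabbd'): parent n4 fail=0; on 'd' 0 → fail=1;  out {0}∪∅={0}
  n10('cbaaa'): parent n9 fail=0; on 'a' 0 → fail=0;  out ∅∪∅=∅
  n11('cbaaad'): parent n10 fail=0; on 'd' 0 → fail=1;  out {1}∪∅={1}

Run:
[0] read 'd'  n0⇒n1
[1] read 'a'  n1⇒n2
[2] read 'b'  n2⇒n3
[3] read 'b'  n3⇒n4
[4] read 'd'  n4⇒n5  ** P0@[0:4]
[5] read 'c'  n5⇒n6 (via fail)
[6] read 'b'  n6⇒n7
[7] read 'a'  n7⇒n8
[8] read 'a'  n8⇒n9
[9] read 'a'  n9⇒n10
[10] read 'd'  n10⇒n11  ** P1@[5:10]
[11] read 'b'  n11⇒n0 (via fail)
[12] read 'a'  n0⇒n0
[13] read 'c'  n0⇒n6
[14] read 'd'  n6⇒n1 (via fail)
[15] read 'a'  n1⇒n2
[16] read 'b'  n2⇒n3
[17] read 'b'  n3⇒n4
[18] read 'd'  n4⇒n5  ** P0@[14:18]
[19] read 'e'  n5⇒n0 (via fail)
[20] read 'a'  n0⇒n0
[21] read 'c'  n0⇒n6
[22] read 'b'  n6⇒n7
[23] read 'a'  n7⇒n8
[24] read 'a'  n8⇒n9
[25] read 'a'  n9⇒n10
[26] read 'd'  n10⇒n11  ** P1@[21:26]
[27] read 'c'  n11⇒n6 (via fail)
[28] read 'b'  n6⇒n7
[29] read 'a'  n7⇒n8
[30] read 'a'  n8⇒n9
[31] read 'a'  n9⇒n10
[32] read 'd'  n10⇒n11  ** P1@[27:32]
[33] read 'b'  n11⇒n0 (via fail)
[34] read 'c'  n0⇒n6
[35] read 'e'  n6⇒n0 (via fail)
[36] read 'c'  n0⇒n6
[37] read 'c'  n6⇒n6 (via fail)
[38] read 'c'  n6⇒n6 (via fail)
[39] read 'b'  n6⇒n7
[40] read 'a'  n7⇒n8
[41] read 'a'  n8⇒n9
[42] read 'a'  n9⇒n10
[43] read 'd'  n10⇒n11  ** P1@[38:43]
[44] read 'd'  n11⇒n1 (via fail)
[45] read 'a'  n1⇒n2
[46] read 'b'  n2⇒n3
[47] read 'b'  n3⇒n4
[48] read 'd'  n4⇒n5  ** P0@[44:48]
[49] read 'd'  n5⇒n1 (via fail)
[50] read 'a'  n1⇒n2
[51] read 'b'  n2⇒n3
[52] read 'b'  n3⇒n4
[53] read 'd'  n4⇒n5  ** P0@[49:53]
[54] read 'b'  n5⇒n0 (via fail)
[55] read 'e'  n0⇒n0
[56] read 'c'  n0⇒n6
[57] read 'd'  n6⇒n1 (via fail)
[58] read 'd'  n1⇒n1 (via fail)
[59] read 'a'  n1⇒n2
[60] read 'b'  n2⇒n3
[61] read 'b'  n3⇒n4
[62] read 'd'  n4⇒n5  ** P0@[58:62]
[63] read 'd'  n5⇒n1 (via fail)
[64] read 'c'  n1⇒n6 (via fail)
[65] read 'b'  n6⇒n7
[66] read 'a'  n7⇒n8
[67] read 'a'  n8⇒n9
[68] read 'a'  n9⇒n10
[69] read 'd'  n10⇒n11  ** P1@[64:69]
[70] read 'd'  n11⇒n1 (via fail)
[71] read 'a'  n1⇒n2
[72] read 'b'  n2⇒n3
[73] read 'b'  n3⇒n4
[74] read 'd'  n4⇒n5  ** P0@[70:74]
[75] read 'e'  n5⇒n0 (via fail)
[76] read 'c'  n0⇒n6
[77] read 'b'  n6⇒n7
[78] read 'a'  n7⇒n8
[79] read 'a'  n8⇒n9

Matches: [[4,0],[10,1],[18,0],[26,1],[32,1],[43,1],[48,0],[53,0],[62,0],[69,1],[74,0]]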